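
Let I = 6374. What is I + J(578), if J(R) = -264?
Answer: 6110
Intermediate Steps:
I + J(578) = 6374 - 264 = 6110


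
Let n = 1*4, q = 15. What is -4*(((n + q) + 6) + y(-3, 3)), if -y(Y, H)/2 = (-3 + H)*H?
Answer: -100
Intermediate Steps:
y(Y, H) = -2*H*(-3 + H) (y(Y, H) = -2*(-3 + H)*H = -2*H*(-3 + H))
n = 4
-4*(((n + q) + 6) + y(-3, 3)) = -4*(((4 + 15) + 6) + 2*3*(3 - 1*3)) = -4*((19 + 6) + 2*3*(3 - 3)) = -4*(25 + 2*3*0) = -4*(25 + 0) = -4*25 = -100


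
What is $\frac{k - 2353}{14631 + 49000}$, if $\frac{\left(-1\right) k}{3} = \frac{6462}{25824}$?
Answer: $- \frac{10130543}{273867824} \approx -0.036991$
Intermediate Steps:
$k = - \frac{3231}{4304}$ ($k = - 3 \cdot \frac{6462}{25824} = - 3 \cdot 6462 \cdot \frac{1}{25824} = \left(-3\right) \frac{1077}{4304} = - \frac{3231}{4304} \approx -0.7507$)
$\frac{k - 2353}{14631 + 49000} = \frac{- \frac{3231}{4304} - 2353}{14631 + 49000} = - \frac{10130543}{4304 \cdot 63631} = \left(- \frac{10130543}{4304}\right) \frac{1}{63631} = - \frac{10130543}{273867824}$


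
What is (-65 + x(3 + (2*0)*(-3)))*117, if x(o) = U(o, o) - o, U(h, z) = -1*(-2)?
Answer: -7722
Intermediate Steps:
U(h, z) = 2
x(o) = 2 - o
(-65 + x(3 + (2*0)*(-3)))*117 = (-65 + (2 - (3 + (2*0)*(-3))))*117 = (-65 + (2 - (3 + 0*(-3))))*117 = (-65 + (2 - (3 + 0)))*117 = (-65 + (2 - 1*3))*117 = (-65 + (2 - 3))*117 = (-65 - 1)*117 = -66*117 = -7722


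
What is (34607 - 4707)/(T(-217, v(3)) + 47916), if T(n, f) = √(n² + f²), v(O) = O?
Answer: 716344200/1147947979 - 14950*√47098/1147947979 ≈ 0.62119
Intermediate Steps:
T(n, f) = √(f² + n²)
(34607 - 4707)/(T(-217, v(3)) + 47916) = (34607 - 4707)/(√(3² + (-217)²) + 47916) = 29900/(√(9 + 47089) + 47916) = 29900/(√47098 + 47916) = 29900/(47916 + √47098)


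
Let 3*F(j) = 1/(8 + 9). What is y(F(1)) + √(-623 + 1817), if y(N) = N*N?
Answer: 1/2601 + √1194 ≈ 34.555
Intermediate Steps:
F(j) = 1/51 (F(j) = 1/(3*(8 + 9)) = (⅓)/17 = (⅓)*(1/17) = 1/51)
y(N) = N²
y(F(1)) + √(-623 + 1817) = (1/51)² + √(-623 + 1817) = 1/2601 + √1194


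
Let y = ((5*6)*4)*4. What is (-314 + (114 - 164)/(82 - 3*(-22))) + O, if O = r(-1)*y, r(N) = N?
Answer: -58781/74 ≈ -794.34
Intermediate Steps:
y = 480 (y = (30*4)*4 = 120*4 = 480)
O = -480 (O = -1*480 = -480)
(-314 + (114 - 164)/(82 - 3*(-22))) + O = (-314 + (114 - 164)/(82 - 3*(-22))) - 480 = (-314 - 50/(82 + 66)) - 480 = (-314 - 50/148) - 480 = (-314 - 50*1/148) - 480 = (-314 - 25/74) - 480 = -23261/74 - 480 = -58781/74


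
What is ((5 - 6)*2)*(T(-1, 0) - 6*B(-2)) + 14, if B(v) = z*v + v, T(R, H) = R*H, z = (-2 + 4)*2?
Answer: -106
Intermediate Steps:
z = 4 (z = 2*2 = 4)
T(R, H) = H*R
B(v) = 5*v (B(v) = 4*v + v = 5*v)
((5 - 6)*2)*(T(-1, 0) - 6*B(-2)) + 14 = ((5 - 6)*2)*(0*(-1) - 30*(-2)) + 14 = (-1*2)*(0 - 6*(-10)) + 14 = -2*(0 + 60) + 14 = -2*60 + 14 = -120 + 14 = -106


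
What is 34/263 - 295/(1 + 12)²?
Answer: -71839/44447 ≈ -1.6163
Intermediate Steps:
34/263 - 295/(1 + 12)² = 34*(1/263) - 295/(13²) = 34/263 - 295/169 = -71839/44447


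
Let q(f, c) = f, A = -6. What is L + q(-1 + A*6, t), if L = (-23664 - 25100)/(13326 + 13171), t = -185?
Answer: -1029153/26497 ≈ -38.840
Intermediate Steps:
L = -48764/26497 ≈ -1.8404
L + q(-1 + A*6, t) = -48764/26497 + (-1 - 6*6) = -48764/26497 + (-1 - 36) = -48764/26497 - 37 = -1029153/26497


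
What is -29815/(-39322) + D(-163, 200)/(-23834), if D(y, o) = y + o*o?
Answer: -213964951/234300137 ≈ -0.91321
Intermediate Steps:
D(y, o) = y + o**2
-29815/(-39322) + D(-163, 200)/(-23834) = -29815/(-39322) + (-163 + 200**2)/(-23834) = -29815*(-1/39322) + (-163 + 40000)*(-1/23834) = 29815/39322 + 39837*(-1/23834) = 29815/39322 - 39837/23834 = -213964951/234300137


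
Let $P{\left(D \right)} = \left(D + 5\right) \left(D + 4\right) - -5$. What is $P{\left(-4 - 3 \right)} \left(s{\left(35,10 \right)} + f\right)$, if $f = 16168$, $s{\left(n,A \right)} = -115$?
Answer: $176583$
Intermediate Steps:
$P{\left(D \right)} = 5 + \left(4 + D\right) \left(5 + D\right)$ ($P{\left(D \right)} = \left(5 + D\right) \left(4 + D\right) + 5 = \left(4 + D\right) \left(5 + D\right) + 5 = 5 + \left(4 + D\right) \left(5 + D\right)$)
$P{\left(-4 - 3 \right)} \left(s{\left(35,10 \right)} + f\right) = \left(25 + \left(-4 - 3\right)^{2} + 9 \left(-4 - 3\right)\right) \left(-115 + 16168\right) = \left(25 + \left(-4 - 3\right)^{2} + 9 \left(-4 - 3\right)\right) 16053 = \left(25 + \left(-7\right)^{2} + 9 \left(-7\right)\right) 16053 = \left(25 + 49 - 63\right) 16053 = 11 \cdot 16053 = 176583$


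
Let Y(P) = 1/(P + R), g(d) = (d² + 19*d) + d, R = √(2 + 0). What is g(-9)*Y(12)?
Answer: -594/71 + 99*√2/142 ≈ -7.3802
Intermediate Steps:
R = √2 ≈ 1.4142
g(d) = d² + 20*d
Y(P) = 1/(P + √2)
g(-9)*Y(12) = (-9*(20 - 9))/(12 + √2) = (-9*11)/(12 + √2) = -99/(12 + √2)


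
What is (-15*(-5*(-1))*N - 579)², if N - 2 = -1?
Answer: 427716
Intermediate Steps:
N = 1 (N = 2 - 1 = 1)
(-15*(-5*(-1))*N - 579)² = (-15*(-5*(-1)) - 579)² = (-75 - 579)² = (-654)² = 427716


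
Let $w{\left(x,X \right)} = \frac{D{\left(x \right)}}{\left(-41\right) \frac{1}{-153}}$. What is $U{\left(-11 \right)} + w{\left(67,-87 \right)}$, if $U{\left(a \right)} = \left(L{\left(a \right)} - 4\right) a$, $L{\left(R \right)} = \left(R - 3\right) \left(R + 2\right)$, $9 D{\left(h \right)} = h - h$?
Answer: $-1342$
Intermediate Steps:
$D{\left(h \right)} = 0$ ($D{\left(h \right)} = \frac{h - h}{9} = \frac{1}{9} \cdot 0 = 0$)
$L{\left(R \right)} = \left(-3 + R\right) \left(2 + R\right)$
$w{\left(x,X \right)} = 0$ ($w{\left(x,X \right)} = \frac{0}{\left(-41\right) \frac{1}{-153}} = \frac{0}{\left(-41\right) \left(- \frac{1}{153}\right)} = \frac{0}{\frac{41}{153}} = 0 \cdot \frac{153}{41} = 0$)
$U{\left(a \right)} = a \left(-10 + a^{2} - a\right)$ ($U{\left(a \right)} = \left(\left(-6 + a^{2} - a\right) - 4\right) a = \left(-10 + a^{2} - a\right) a = a \left(-10 + a^{2} - a\right)$)
$U{\left(-11 \right)} + w{\left(67,-87 \right)} = - 11 \left(-10 + \left(-11\right)^{2} - -11\right) + 0 = - 11 \left(-10 + 121 + 11\right) + 0 = \left(-11\right) 122 + 0 = -1342 + 0 = -1342$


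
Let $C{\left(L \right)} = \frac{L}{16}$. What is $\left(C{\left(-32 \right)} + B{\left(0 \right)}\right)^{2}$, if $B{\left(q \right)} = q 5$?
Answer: $4$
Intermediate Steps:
$B{\left(q \right)} = 5 q$
$C{\left(L \right)} = \frac{L}{16}$ ($C{\left(L \right)} = L \frac{1}{16} = \frac{L}{16}$)
$\left(C{\left(-32 \right)} + B{\left(0 \right)}\right)^{2} = \left(\frac{1}{16} \left(-32\right) + 5 \cdot 0\right)^{2} = \left(-2 + 0\right)^{2} = \left(-2\right)^{2} = 4$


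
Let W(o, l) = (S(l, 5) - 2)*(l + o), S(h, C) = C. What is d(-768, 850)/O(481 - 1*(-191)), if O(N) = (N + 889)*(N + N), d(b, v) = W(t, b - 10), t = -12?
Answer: -395/349664 ≈ -0.0011297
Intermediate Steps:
W(o, l) = 3*l + 3*o (W(o, l) = (5 - 2)*(l + o) = 3*(l + o) = 3*l + 3*o)
d(b, v) = -66 + 3*b (d(b, v) = 3*(b - 10) + 3*(-12) = 3*(-10 + b) - 36 = (-30 + 3*b) - 36 = -66 + 3*b)
O(N) = 2*N*(889 + N) (O(N) = (889 + N)*(2*N) = 2*N*(889 + N))
d(-768, 850)/O(481 - 1*(-191)) = (-66 + 3*(-768))/((2*(481 - 1*(-191))*(889 + (481 - 1*(-191))))) = (-66 - 2304)/((2*(481 + 191)*(889 + (481 + 191)))) = -2370*1/(1344*(889 + 672)) = -2370/(2*672*1561) = -2370/2097984 = -2370*1/2097984 = -395/349664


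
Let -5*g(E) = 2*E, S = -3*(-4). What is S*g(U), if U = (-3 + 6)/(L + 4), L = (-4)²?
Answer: -18/25 ≈ -0.72000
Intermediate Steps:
L = 16
U = 3/20 (U = (-3 + 6)/(16 + 4) = 3/20 ≈ 0.15000)
S = 12
g(E) = -2*E/5
S*g(U) = 12*(-⅖*3/20) = 12*(-3/50) = -18/25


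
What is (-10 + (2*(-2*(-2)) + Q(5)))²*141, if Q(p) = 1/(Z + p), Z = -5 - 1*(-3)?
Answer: 1175/3 ≈ 391.67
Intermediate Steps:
Z = -2 (Z = -5 + 3 = -2)
Q(p) = 1/(-2 + p)
(-10 + (2*(-2*(-2)) + Q(5)))²*141 = (-10 + (2*(-2*(-2)) + 1/(-2 + 5)))²*141 = (-10 + (2*4 + 1/3))²*141 = (-10 + (8 + ⅓))²*141 = (-10 + 25/3)²*141 = (-5/3)²*141 = (25/9)*141 = 1175/3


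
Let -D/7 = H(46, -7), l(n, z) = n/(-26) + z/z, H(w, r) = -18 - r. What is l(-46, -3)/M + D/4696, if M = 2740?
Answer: 727949/41817880 ≈ 0.017408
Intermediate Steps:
l(n, z) = 1 - n/26 (l(n, z) = n*(-1/26) + 1 = -n/26 + 1 = 1 - n/26)
D = 77 (D = -7*(-18 - 1*(-7)) = -7*(-18 + 7) = -7*(-11) = 77)
l(-46, -3)/M + D/4696 = (1 - 1/26*(-46))/2740 + 77/4696 = (1 + 23/13)*(1/2740) + 77*(1/4696) = (36/13)*(1/2740) + 77/4696 = 9/8905 + 77/4696 = 727949/41817880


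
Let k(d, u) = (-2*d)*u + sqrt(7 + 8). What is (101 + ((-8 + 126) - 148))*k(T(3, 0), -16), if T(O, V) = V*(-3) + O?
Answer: 6816 + 71*sqrt(15) ≈ 7091.0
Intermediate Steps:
T(O, V) = O - 3*V (T(O, V) = -3*V + O = O - 3*V)
k(d, u) = sqrt(15) - 2*d*u (k(d, u) = -2*d*u + sqrt(15) = sqrt(15) - 2*d*u)
(101 + ((-8 + 126) - 148))*k(T(3, 0), -16) = (101 + ((-8 + 126) - 148))*(sqrt(15) - 2*(3 - 3*0)*(-16)) = (101 + (118 - 148))*(sqrt(15) - 2*(3 + 0)*(-16)) = (101 - 30)*(sqrt(15) - 2*3*(-16)) = 71*(sqrt(15) + 96) = 71*(96 + sqrt(15)) = 6816 + 71*sqrt(15)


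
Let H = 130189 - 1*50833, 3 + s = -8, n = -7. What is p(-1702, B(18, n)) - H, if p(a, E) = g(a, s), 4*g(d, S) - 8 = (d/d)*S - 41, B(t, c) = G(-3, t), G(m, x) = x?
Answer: -79367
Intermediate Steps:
s = -11 (s = -3 - 8 = -11)
B(t, c) = t
H = 79356 (H = 130189 - 50833 = 79356)
g(d, S) = -33/4 + S/4 (g(d, S) = 2 + ((d/d)*S - 41)/4 = 2 + (1*S - 41)/4 = 2 + (S - 41)/4 = 2 + (-41 + S)/4 = 2 + (-41/4 + S/4) = -33/4 + S/4)
p(a, E) = -11 (p(a, E) = -33/4 + (¼)*(-11) = -33/4 - 11/4 = -11)
p(-1702, B(18, n)) - H = -11 - 1*79356 = -11 - 79356 = -79367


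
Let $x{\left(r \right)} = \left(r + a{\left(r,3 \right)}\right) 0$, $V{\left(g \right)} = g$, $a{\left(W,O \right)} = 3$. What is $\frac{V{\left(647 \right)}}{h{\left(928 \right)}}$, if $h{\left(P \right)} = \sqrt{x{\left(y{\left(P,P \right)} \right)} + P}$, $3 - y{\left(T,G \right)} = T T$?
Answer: $\frac{647 \sqrt{58}}{232} \approx 21.239$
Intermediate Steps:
$y{\left(T,G \right)} = 3 - T^{2}$ ($y{\left(T,G \right)} = 3 - T T = 3 - T^{2}$)
$x{\left(r \right)} = 0$ ($x{\left(r \right)} = \left(r + 3\right) 0 = \left(3 + r\right) 0 = 0$)
$h{\left(P \right)} = \sqrt{P}$ ($h{\left(P \right)} = \sqrt{0 + P} = \sqrt{P}$)
$\frac{V{\left(647 \right)}}{h{\left(928 \right)}} = \frac{647}{\sqrt{928}} = \frac{647}{4 \sqrt{58}} = 647 \frac{\sqrt{58}}{232} = \frac{647 \sqrt{58}}{232}$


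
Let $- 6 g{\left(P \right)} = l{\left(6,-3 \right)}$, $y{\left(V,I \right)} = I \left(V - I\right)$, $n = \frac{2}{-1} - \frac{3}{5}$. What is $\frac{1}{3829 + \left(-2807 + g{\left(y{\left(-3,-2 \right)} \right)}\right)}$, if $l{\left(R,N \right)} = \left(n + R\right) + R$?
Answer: $\frac{30}{30613} \approx 0.00097997$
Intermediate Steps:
$n = - \frac{13}{5}$ ($n = 2 \left(-1\right) - \frac{3}{5} = -2 - \frac{3}{5} = - \frac{13}{5} \approx -2.6$)
$l{\left(R,N \right)} = - \frac{13}{5} + 2 R$ ($l{\left(R,N \right)} = \left(- \frac{13}{5} + R\right) + R = - \frac{13}{5} + 2 R$)
$g{\left(P \right)} = - \frac{47}{30}$ ($g{\left(P \right)} = - \frac{- \frac{13}{5} + 2 \cdot 6}{6} = - \frac{- \frac{13}{5} + 12}{6} = \left(- \frac{1}{6}\right) \frac{47}{5} = - \frac{47}{30}$)
$\frac{1}{3829 + \left(-2807 + g{\left(y{\left(-3,-2 \right)} \right)}\right)} = \frac{1}{3829 - \frac{84257}{30}} = \frac{1}{\frac{30613}{30}} = \frac{30}{30613}$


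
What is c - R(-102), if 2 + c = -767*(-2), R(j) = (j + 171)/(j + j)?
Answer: 104199/68 ≈ 1532.3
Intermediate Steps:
R(j) = (171 + j)/(2*j) (R(j) = (171 + j)/((2*j)) = (171 + j)*(1/(2*j)) = (171 + j)/(2*j))
c = 1532 (c = -2 - 767*(-2) = -2 + 1534 = 1532)
c - R(-102) = 1532 - (171 - 102)/(2*(-102)) = 1532 - (-1)*69/(2*102) = 1532 - 1*(-23/68) = 1532 + 23/68 = 104199/68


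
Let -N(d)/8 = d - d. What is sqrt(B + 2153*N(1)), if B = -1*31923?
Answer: 3*I*sqrt(3547) ≈ 178.67*I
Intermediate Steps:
N(d) = 0 (N(d) = -8*(d - d) = -8*0 = 0)
B = -31923
sqrt(B + 2153*N(1)) = sqrt(-31923 + 2153*0) = sqrt(-31923 + 0) = sqrt(-31923) = 3*I*sqrt(3547)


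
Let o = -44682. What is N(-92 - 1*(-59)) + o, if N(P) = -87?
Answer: -44769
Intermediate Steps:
N(-92 - 1*(-59)) + o = -87 - 44682 = -44769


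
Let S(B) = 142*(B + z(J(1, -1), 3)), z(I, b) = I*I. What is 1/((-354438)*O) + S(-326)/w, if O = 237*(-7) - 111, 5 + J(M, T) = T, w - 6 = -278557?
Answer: 3690641412193/24964347861180 ≈ 0.14784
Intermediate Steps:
w = -278551 (w = 6 - 278557 = -278551)
J(M, T) = -5 + T
O = -1770 (O = -1659 - 111 = -1770)
z(I, b) = I²
S(B) = 5112 + 142*B (S(B) = 142*(B + (-5 - 1)²) = 142*(B + (-6)²) = 142*(B + 36) = 142*(36 + B) = 5112 + 142*B)
1/((-354438)*O) + S(-326)/w = 1/(-354438*(-1770)) + (5112 + 142*(-326))/(-278551) = -1/354438*(-1/1770) + (5112 - 46292)*(-1/278551) = 1/627355260 - 41180*(-1/278551) = 1/627355260 + 41180/278551 = 3690641412193/24964347861180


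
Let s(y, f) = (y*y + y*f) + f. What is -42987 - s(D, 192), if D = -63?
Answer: -35052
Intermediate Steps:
s(y, f) = f + y² + f*y (s(y, f) = (y² + f*y) + f = f + y² + f*y)
-42987 - s(D, 192) = -42987 - (192 + (-63)² + 192*(-63)) = -42987 - (192 + 3969 - 12096) = -42987 - 1*(-7935) = -42987 + 7935 = -35052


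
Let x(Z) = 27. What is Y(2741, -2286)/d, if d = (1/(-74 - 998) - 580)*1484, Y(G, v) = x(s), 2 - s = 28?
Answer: -7236/230673331 ≈ -3.1369e-5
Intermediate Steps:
s = -26 (s = 2 - 1*28 = 2 - 28 = -26)
Y(G, v) = 27
d = -230673331/268 (d = (1/(-1072) - 580)*1484 = (-1/1072 - 580)*1484 = -621761/1072*1484 = -230673331/268 ≈ -8.6072e+5)
Y(2741, -2286)/d = 27/(-230673331/268) = 27*(-268/230673331) = -7236/230673331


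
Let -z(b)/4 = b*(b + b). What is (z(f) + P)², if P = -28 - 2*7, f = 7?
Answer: 188356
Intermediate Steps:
P = -42 (P = -28 - 14 = -42)
z(b) = -8*b² (z(b) = -4*b*(b + b) = -4*b*2*b = -8*b²)
(z(f) + P)² = (-8*7² - 42)² = (-8*49 - 42)² = (-392 - 42)² = (-434)² = 188356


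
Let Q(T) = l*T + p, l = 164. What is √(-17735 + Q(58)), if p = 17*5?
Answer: I*√8138 ≈ 90.211*I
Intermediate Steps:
p = 85
Q(T) = 85 + 164*T (Q(T) = 164*T + 85 = 85 + 164*T)
√(-17735 + Q(58)) = √(-17735 + (85 + 164*58)) = √(-17735 + (85 + 9512)) = √(-17735 + 9597) = √(-8138) = I*√8138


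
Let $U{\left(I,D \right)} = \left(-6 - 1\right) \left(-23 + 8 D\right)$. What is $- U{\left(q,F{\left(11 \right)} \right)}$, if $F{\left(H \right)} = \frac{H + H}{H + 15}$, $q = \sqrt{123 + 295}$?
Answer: $- \frac{1477}{13} \approx -113.62$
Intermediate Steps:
$q = \sqrt{418} \approx 20.445$
$F{\left(H \right)} = \frac{2 H}{15 + H}$
$U{\left(I,D \right)} = 161 - 56 D$ ($U{\left(I,D \right)} = \left(-6 - 1\right) \left(-23 + 8 D\right) = - 7 \left(-23 + 8 D\right) = 161 - 56 D$)
$- U{\left(q,F{\left(11 \right)} \right)} = - (161 - 56 \cdot 2 \cdot 11 \frac{1}{15 + 11}) = - (161 - 56 \cdot 2 \cdot 11 \cdot \frac{1}{26}) = - (161 - \frac{616}{13}) = \left(-1\right) \frac{1477}{13} = - \frac{1477}{13}$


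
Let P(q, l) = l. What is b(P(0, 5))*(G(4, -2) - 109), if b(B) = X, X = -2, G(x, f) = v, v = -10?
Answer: 238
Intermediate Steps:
G(x, f) = -10
b(B) = -2
b(P(0, 5))*(G(4, -2) - 109) = -2*(-10 - 109) = -2*(-119) = 238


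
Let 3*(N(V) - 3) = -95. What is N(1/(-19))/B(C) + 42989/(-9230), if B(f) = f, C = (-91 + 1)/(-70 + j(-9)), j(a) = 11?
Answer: -1168801/49842 ≈ -23.450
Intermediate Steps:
N(V) = -86/3 (N(V) = 3 + (⅓)*(-95) = 3 - 95/3 = -86/3)
C = 90/59 (C = (-91 + 1)/(-70 + 11) = -90/(-59) = -90*(-1/59) = 90/59 ≈ 1.5254)
N(1/(-19))/B(C) + 42989/(-9230) = -86/(3*90/59) + 42989/(-9230) = -86/3*59/90 + 42989*(-1/9230) = -2537/135 - 42989/9230 = -1168801/49842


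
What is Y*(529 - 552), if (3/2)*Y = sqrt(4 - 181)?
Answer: -46*I*sqrt(177)/3 ≈ -204.0*I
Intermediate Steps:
Y = 2*I*sqrt(177)/3 (Y = 2*sqrt(4 - 181)/3 = 2*sqrt(-177)/3 = 2*(I*sqrt(177))/3 = 2*I*sqrt(177)/3 ≈ 8.8694*I)
Y*(529 - 552) = (2*I*sqrt(177)/3)*(529 - 552) = (2*I*sqrt(177)/3)*(-23) = -46*I*sqrt(177)/3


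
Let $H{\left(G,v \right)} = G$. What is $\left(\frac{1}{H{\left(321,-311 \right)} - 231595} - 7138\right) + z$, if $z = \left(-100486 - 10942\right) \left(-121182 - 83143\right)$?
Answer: $\frac{5265535180417587}{231274} \approx 2.2768 \cdot 10^{10}$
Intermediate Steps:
$z = 22767526100$ ($z = \left(-111428\right) \left(-204325\right) = 22767526100$)
$\left(\frac{1}{H{\left(321,-311 \right)} - 231595} - 7138\right) + z = \left(\frac{1}{321 - 231595} - 7138\right) + 22767526100 = \left(\frac{1}{-231274} - 7138\right) + 22767526100 = \left(- \frac{1}{231274} - 7138\right) + 22767526100 = - \frac{1650833813}{231274} + 22767526100 = \frac{5265535180417587}{231274}$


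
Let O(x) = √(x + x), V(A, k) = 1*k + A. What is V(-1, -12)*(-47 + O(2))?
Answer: 585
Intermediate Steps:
V(A, k) = A + k (V(A, k) = k + A = A + k)
O(x) = √2*√x (O(x) = √(2*x) = √2*√x)
V(-1, -12)*(-47 + O(2)) = (-1 - 12)*(-47 + √2*√2) = -13*(-47 + 2) = -13*(-45) = 585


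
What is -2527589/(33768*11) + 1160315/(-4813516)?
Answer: -3149396694761/446992722792 ≈ -7.0457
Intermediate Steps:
-2527589/(33768*11) + 1160315/(-4813516) = -2527589/371448 + 1160315*(-1/4813516) = -2527589*1/371448 - 1160315/4813516 = -2527589/371448 - 1160315/4813516 = -3149396694761/446992722792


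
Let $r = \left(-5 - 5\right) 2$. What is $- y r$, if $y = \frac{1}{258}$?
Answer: $\frac{10}{129} \approx 0.077519$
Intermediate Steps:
$r = -20$ ($r = \left(-10\right) 2 = -20$)
$y = \frac{1}{258} \approx 0.003876$
$- y r = - \frac{-20}{258} = \left(-1\right) \left(- \frac{10}{129}\right) = \frac{10}{129}$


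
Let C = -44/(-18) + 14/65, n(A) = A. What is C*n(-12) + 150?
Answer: 23026/195 ≈ 118.08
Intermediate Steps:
C = 1556/585 (C = -44*(-1/18) + 14*(1/65) = 22/9 + 14/65 = 1556/585 ≈ 2.6598)
C*n(-12) + 150 = (1556/585)*(-12) + 150 = -6224/195 + 150 = 23026/195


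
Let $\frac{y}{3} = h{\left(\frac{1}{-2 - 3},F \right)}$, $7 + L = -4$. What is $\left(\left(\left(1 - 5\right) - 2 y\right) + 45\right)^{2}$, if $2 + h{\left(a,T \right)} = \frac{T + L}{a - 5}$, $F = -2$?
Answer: $1444$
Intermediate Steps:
$L = -11$ ($L = -7 - 4 = -11$)
$h{\left(a,T \right)} = -2 + \frac{-11 + T}{-5 + a}$ ($h{\left(a,T \right)} = -2 + \frac{T - 11}{a - 5} = -2 + \frac{-11 + T}{-5 + a}$)
$y = \frac{3}{2}$ ($y = 3 \frac{-1 - 2 - \frac{2}{-2 - 3}}{-5 + \frac{1}{-2 - 3}} = 3 \frac{-1 - 2 - \frac{2}{-5}}{-5 + \frac{1}{-5}} = 3 \frac{-1 - 2 - - \frac{2}{5}}{-5 - \frac{1}{5}} = 3 \frac{-1 - 2 + \frac{2}{5}}{- \frac{26}{5}} = 3 \left(\left(- \frac{5}{26}\right) \left(- \frac{13}{5}\right)\right) = 3 \cdot \frac{1}{2} = \frac{3}{2} \approx 1.5$)
$\left(\left(\left(1 - 5\right) - 2 y\right) + 45\right)^{2} = \left(\left(\left(1 - 5\right) - 3\right) + 45\right)^{2} = \left(\left(-4 - 3\right) + 45\right)^{2} = \left(-7 + 45\right)^{2} = 38^{2} = 1444$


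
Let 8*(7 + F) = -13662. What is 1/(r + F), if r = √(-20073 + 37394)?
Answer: -27436/46768745 - 16*√17321/46768745 ≈ -0.00063166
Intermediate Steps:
F = -6859/4 (F = -7 + (⅛)*(-13662) = -7 - 6831/4 = -6859/4 ≈ -1714.8)
r = √17321 ≈ 131.61
1/(r + F) = 1/(√17321 - 6859/4) = 1/(-6859/4 + √17321)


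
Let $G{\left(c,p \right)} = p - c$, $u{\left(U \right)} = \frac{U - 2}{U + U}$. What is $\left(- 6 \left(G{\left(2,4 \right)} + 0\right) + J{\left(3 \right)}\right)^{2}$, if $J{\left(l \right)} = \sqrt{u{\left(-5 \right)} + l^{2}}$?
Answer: $\frac{\left(120 - \sqrt{970}\right)^{2}}{100} \approx 78.952$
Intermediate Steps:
$u{\left(U \right)} = \frac{-2 + U}{2 U}$
$J{\left(l \right)} = \sqrt{\frac{7}{10} + l^{2}}$ ($J{\left(l \right)} = \sqrt{\frac{-2 - 5}{2 \left(-5\right)} + l^{2}} = \sqrt{\frac{1}{2} \left(- \frac{1}{5}\right) \left(-7\right) + l^{2}} = \sqrt{\frac{7}{10} + l^{2}}$)
$\left(- 6 \left(G{\left(2,4 \right)} + 0\right) + J{\left(3 \right)}\right)^{2} = \left(- 6 \left(\left(4 - 2\right) + 0\right) + \frac{\sqrt{70 + 100 \cdot 3^{2}}}{10}\right)^{2} = \left(- 6 \left(\left(4 - 2\right) + 0\right) + \frac{\sqrt{70 + 100 \cdot 9}}{10}\right)^{2} = \left(- 6 \left(2 + 0\right) + \frac{\sqrt{70 + 900}}{10}\right)^{2} = \left(\left(-6\right) 2 + \frac{\sqrt{970}}{10}\right)^{2} = \left(-12 + \frac{\sqrt{970}}{10}\right)^{2}$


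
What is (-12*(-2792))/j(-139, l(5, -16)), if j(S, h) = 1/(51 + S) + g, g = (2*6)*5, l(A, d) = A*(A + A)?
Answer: 2948352/5279 ≈ 558.51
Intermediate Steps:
l(A, d) = 2*A² (l(A, d) = A*(2*A) = 2*A²)
g = 60 (g = 12*5 = 60)
j(S, h) = 60 + 1/(51 + S) (j(S, h) = 1/(51 + S) + 60 = 60 + 1/(51 + S))
(-12*(-2792))/j(-139, l(5, -16)) = (-12*(-2792))/(((3061 + 60*(-139))/(51 - 139))) = 33504/(((3061 - 8340)/(-88))) = 33504/((-1/88*(-5279))) = 33504/(5279/88) = 33504*(88/5279) = 2948352/5279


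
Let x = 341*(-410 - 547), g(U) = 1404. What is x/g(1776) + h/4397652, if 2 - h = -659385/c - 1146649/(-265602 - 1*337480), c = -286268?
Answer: -163864378857223117277/704993878779647184 ≈ -232.43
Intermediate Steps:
h = -190312992275/86321538988 (h = 2 - (-659385/(-286268) - 1146649/(-265602 - 1*337480)) = 2 - (-659385*(-1/286268) - 1146649/(-265602 - 337480)) = 2 - (659385/286268 - 1146649/(-603082)) = 2 - (659385/286268 - 1146649*(-1/603082)) = 2 - (659385/286268 + 1146649/603082) = 2 - 1*362956070251/86321538988 = 2 - 362956070251/86321538988 = -190312992275/86321538988 ≈ -2.2047)
x = -326337 (x = 341*(-957) = -326337)
x/g(1776) + h/4397652 = -326337/1404 - 190312992275/86321538988/4397652 = -326337*1/1404 - 190312992275/86321538988*1/4397652 = -108779/468 - 27187570325/54230298367665168 = -163864378857223117277/704993878779647184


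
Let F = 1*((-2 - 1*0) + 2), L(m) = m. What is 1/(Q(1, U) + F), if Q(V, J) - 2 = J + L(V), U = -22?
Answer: -1/19 ≈ -0.052632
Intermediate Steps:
Q(V, J) = 2 + J + V (Q(V, J) = 2 + (J + V) = 2 + J + V)
F = 0 (F = 1*((-2 + 0) + 2) = 1*(-2 + 2) = 1*0 = 0)
1/(Q(1, U) + F) = 1/((2 - 22 + 1) + 0) = 1/(-19 + 0) = 1/(-19) = -1/19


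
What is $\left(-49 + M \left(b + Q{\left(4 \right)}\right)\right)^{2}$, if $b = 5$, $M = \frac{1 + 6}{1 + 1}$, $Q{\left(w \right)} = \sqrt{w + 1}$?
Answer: $\frac{2107}{2} - \frac{441 \sqrt{5}}{2} \approx 560.45$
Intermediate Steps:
$Q{\left(w \right)} = \sqrt{1 + w}$
$M = \frac{7}{2} \approx 3.5$
$\left(-49 + M \left(b + Q{\left(4 \right)}\right)\right)^{2} = \left(-49 + \frac{7 \left(5 + \sqrt{1 + 4}\right)}{2}\right)^{2} = \left(-49 + \frac{7 \left(5 + \sqrt{5}\right)}{2}\right)^{2} = \left(-49 + \left(\frac{35}{2} + \frac{7 \sqrt{5}}{2}\right)\right)^{2} = \left(- \frac{63}{2} + \frac{7 \sqrt{5}}{2}\right)^{2}$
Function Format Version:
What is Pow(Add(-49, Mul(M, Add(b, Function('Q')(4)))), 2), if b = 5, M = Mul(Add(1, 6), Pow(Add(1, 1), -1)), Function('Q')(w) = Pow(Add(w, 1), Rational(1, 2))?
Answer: Add(Rational(2107, 2), Mul(Rational(-441, 2), Pow(5, Rational(1, 2)))) ≈ 560.45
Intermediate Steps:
Function('Q')(w) = Pow(Add(1, w), Rational(1, 2))
M = Rational(7, 2) (M = Mul(7, Pow(2, -1)) = Mul(7, Rational(1, 2)) = Rational(7, 2) ≈ 3.5000)
Pow(Add(-49, Mul(M, Add(b, Function('Q')(4)))), 2) = Pow(Add(-49, Mul(Rational(7, 2), Add(5, Pow(Add(1, 4), Rational(1, 2))))), 2) = Pow(Add(-49, Mul(Rational(7, 2), Add(5, Pow(5, Rational(1, 2))))), 2) = Pow(Add(-49, Add(Rational(35, 2), Mul(Rational(7, 2), Pow(5, Rational(1, 2))))), 2) = Pow(Add(Rational(-63, 2), Mul(Rational(7, 2), Pow(5, Rational(1, 2)))), 2)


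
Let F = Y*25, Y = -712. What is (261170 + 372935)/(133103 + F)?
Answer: 634105/115303 ≈ 5.4995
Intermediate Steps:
F = -17800 (F = -712*25 = -17800)
(261170 + 372935)/(133103 + F) = (261170 + 372935)/(133103 - 17800) = 634105/115303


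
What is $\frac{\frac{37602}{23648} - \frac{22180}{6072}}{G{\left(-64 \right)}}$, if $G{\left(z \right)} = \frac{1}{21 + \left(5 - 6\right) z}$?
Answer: $- \frac{1573526885}{8974416} \approx -175.33$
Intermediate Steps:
$G{\left(z \right)} = \frac{1}{21 - z}$
$\frac{\frac{37602}{23648} - \frac{22180}{6072}}{G{\left(-64 \right)}} = \frac{\frac{37602}{23648} - \frac{22180}{6072}}{\left(-1\right) \frac{1}{-21 - 64}} = \frac{37602 \cdot \frac{1}{23648} - \frac{5545}{1518}}{\left(-1\right) \frac{1}{-85}} = \frac{\frac{18801}{11824} - \frac{5545}{1518}}{\left(-1\right) \left(- \frac{1}{85}\right)} = - \frac{18512081 \frac{1}{\frac{1}{85}}}{8974416} = \left(- \frac{18512081}{8974416}\right) 85 = - \frac{1573526885}{8974416}$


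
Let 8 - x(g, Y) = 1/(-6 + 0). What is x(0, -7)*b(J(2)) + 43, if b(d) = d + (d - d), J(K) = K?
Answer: 178/3 ≈ 59.333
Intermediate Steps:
x(g, Y) = 49/6 (x(g, Y) = 8 - 1/(-6 + 0) = 8 - 1/(-6) = 8 - 1*(-1/6) = 8 + 1/6 = 49/6)
b(d) = d (b(d) = d + 0 = d)
x(0, -7)*b(J(2)) + 43 = (49/6)*2 + 43 = 49/3 + 43 = 178/3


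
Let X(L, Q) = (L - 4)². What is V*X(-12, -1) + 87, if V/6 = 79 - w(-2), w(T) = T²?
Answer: 115287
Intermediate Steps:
X(L, Q) = (-4 + L)²
V = 450 (V = 6*(79 - 1*(-2)²) = 6*(79 - 1*4) = 6*(79 - 4) = 6*75 = 450)
V*X(-12, -1) + 87 = 450*(-4 - 12)² + 87 = 450*(-16)² + 87 = 450*256 + 87 = 115200 + 87 = 115287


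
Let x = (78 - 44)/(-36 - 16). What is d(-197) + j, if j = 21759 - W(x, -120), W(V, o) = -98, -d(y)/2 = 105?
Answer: 21647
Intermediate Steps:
d(y) = -210 (d(y) = -2*105 = -210)
x = -17/26 (x = 34/(-52) = 34*(-1/52) = -17/26 ≈ -0.65385)
j = 21857 (j = 21759 - 1*(-98) = 21759 + 98 = 21857)
d(-197) + j = -210 + 21857 = 21647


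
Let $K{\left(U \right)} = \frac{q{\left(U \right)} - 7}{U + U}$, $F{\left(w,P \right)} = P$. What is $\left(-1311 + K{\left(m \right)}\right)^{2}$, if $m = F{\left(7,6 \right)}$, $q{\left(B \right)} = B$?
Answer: $\frac{247527289}{144} \approx 1.7189 \cdot 10^{6}$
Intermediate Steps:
$m = 6$
$K{\left(U \right)} = \frac{-7 + U}{2 U}$ ($K{\left(U \right)} = \frac{U - 7}{U + U} = \frac{-7 + U}{2 U}$)
$\left(-1311 + K{\left(m \right)}\right)^{2} = \left(-1311 + \frac{-7 + 6}{2 \cdot 6}\right)^{2} = \left(-1311 + \frac{1}{2} \cdot \frac{1}{6} \left(-1\right)\right)^{2} = \left(-1311 - \frac{1}{12}\right)^{2} = \left(- \frac{15733}{12}\right)^{2} = \frac{247527289}{144}$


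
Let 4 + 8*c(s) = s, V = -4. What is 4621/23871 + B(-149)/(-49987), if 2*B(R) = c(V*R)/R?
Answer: 930226550/4805208429 ≈ 0.19359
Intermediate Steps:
c(s) = -1/2 + s/8
B(R) = (-1/2 - R/2)/(2*R) (B(R) = ((-1/2 + (-4*R)/8)/R)/2 = ((-1/2 - R/2)/R)/2 = (-1/2 - R/2)/(2*R))
4621/23871 + B(-149)/(-49987) = 4621/23871 + ((1/4)*(-1 - 1*(-149))/(-149))/(-49987) = 4621*(1/23871) + ((1/4)*(-1/149)*(-1 + 149))*(-1/49987) = 4621/23871 + ((1/4)*(-1/149)*148)*(-1/49987) = 4621/23871 - 37/149*(-1/49987) = 4621/23871 + 1/201299 = 930226550/4805208429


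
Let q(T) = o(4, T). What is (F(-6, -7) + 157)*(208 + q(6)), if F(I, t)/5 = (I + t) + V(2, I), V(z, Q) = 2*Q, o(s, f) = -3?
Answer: 6560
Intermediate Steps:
q(T) = -3
F(I, t) = 5*t + 15*I (F(I, t) = 5*((I + t) + 2*I) = 5*(t + 3*I) = 5*t + 15*I)
(F(-6, -7) + 157)*(208 + q(6)) = ((5*(-7) + 15*(-6)) + 157)*(208 - 3) = ((-35 - 90) + 157)*205 = (-125 + 157)*205 = 32*205 = 6560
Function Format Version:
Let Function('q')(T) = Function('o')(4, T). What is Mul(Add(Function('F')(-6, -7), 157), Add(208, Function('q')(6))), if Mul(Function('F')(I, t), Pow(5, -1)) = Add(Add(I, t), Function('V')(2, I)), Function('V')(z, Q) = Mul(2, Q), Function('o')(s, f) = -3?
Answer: 6560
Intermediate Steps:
Function('q')(T) = -3
Function('F')(I, t) = Add(Mul(5, t), Mul(15, I)) (Function('F')(I, t) = Mul(5, Add(Add(I, t), Mul(2, I))) = Mul(5, Add(t, Mul(3, I))) = Add(Mul(5, t), Mul(15, I)))
Mul(Add(Function('F')(-6, -7), 157), Add(208, Function('q')(6))) = Mul(Add(Add(Mul(5, -7), Mul(15, -6)), 157), Add(208, -3)) = Mul(Add(Add(-35, -90), 157), 205) = Mul(Add(-125, 157), 205) = Mul(32, 205) = 6560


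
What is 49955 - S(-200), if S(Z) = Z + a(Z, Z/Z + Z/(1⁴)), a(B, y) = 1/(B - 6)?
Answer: 10331931/206 ≈ 50155.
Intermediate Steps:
a(B, y) = 1/(-6 + B)
S(Z) = Z + 1/(-6 + Z)
49955 - S(-200) = 49955 - (1 - 200*(-6 - 200))/(-6 - 200) = 49955 - (1 - 200*(-206))/(-206) = 49955 - (-1)*(1 + 41200)/206 = 49955 - (-1)*41201/206 = 49955 - 1*(-41201/206) = 49955 + 41201/206 = 10331931/206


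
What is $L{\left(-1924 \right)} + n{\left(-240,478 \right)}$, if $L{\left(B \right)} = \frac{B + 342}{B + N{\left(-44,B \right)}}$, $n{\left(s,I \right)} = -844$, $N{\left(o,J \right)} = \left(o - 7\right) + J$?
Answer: $- \frac{469882}{557} \approx -843.59$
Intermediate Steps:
$N{\left(o,J \right)} = -7 + J + o$ ($N{\left(o,J \right)} = \left(-7 + o\right) + J = -7 + J + o$)
$L{\left(B \right)} = \frac{342 + B}{-51 + 2 B}$ ($L{\left(B \right)} = \frac{B + 342}{B - \left(51 - B\right)} = \frac{342 + B}{B + \left(-51 + B\right)} = \frac{342 + B}{-51 + 2 B}$)
$L{\left(-1924 \right)} + n{\left(-240,478 \right)} = \frac{342 - 1924}{-51 + 2 \left(-1924\right)} - 844 = \frac{1}{-51 - 3848} \left(-1582\right) - 844 = \frac{1}{-3899} \left(-1582\right) - 844 = \left(- \frac{1}{3899}\right) \left(-1582\right) - 844 = \frac{226}{557} - 844 = - \frac{469882}{557}$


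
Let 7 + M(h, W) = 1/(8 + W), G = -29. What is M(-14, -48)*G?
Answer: 8149/40 ≈ 203.73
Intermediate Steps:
M(h, W) = -7 + 1/(8 + W)
M(-14, -48)*G = ((-55 - 7*(-48))/(8 - 48))*(-29) = ((-55 + 336)/(-40))*(-29) = -1/40*281*(-29) = -281/40*(-29) = 8149/40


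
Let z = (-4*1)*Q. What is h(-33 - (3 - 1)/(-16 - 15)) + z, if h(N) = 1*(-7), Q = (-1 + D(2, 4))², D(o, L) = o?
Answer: -11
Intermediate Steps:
Q = 1 (Q = (-1 + 2)² = 1² = 1)
z = -4 (z = -4*1*1 = -4*1 = -4)
h(N) = -7
h(-33 - (3 - 1)/(-16 - 15)) + z = -7 - 4 = -11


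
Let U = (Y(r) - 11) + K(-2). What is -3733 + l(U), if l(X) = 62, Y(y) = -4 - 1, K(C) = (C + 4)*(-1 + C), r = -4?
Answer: -3671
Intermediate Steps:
K(C) = (-1 + C)*(4 + C) (K(C) = (4 + C)*(-1 + C) = (-1 + C)*(4 + C))
Y(y) = -5
U = -22 (U = (-5 - 11) + (-4 + (-2)² + 3*(-2)) = -16 + (-4 + 4 - 6) = -16 - 6 = -22)
-3733 + l(U) = -3733 + 62 = -3671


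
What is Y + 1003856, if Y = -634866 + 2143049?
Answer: 2512039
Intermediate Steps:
Y = 1508183
Y + 1003856 = 1508183 + 1003856 = 2512039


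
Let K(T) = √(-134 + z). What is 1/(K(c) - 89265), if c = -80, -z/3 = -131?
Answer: -89265/7968239966 - √259/7968239966 ≈ -1.1205e-5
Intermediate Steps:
z = 393 (z = -3*(-131) = 393)
K(T) = √259 (K(T) = √(-134 + 393) = √259)
1/(K(c) - 89265) = 1/(√259 - 89265) = 1/(-89265 + √259)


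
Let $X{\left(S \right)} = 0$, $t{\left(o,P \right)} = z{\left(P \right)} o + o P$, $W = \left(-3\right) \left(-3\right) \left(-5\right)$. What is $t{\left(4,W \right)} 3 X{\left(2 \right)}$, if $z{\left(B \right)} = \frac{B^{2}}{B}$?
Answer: $0$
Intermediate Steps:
$W = -45$ ($W = 9 \left(-5\right) = -45$)
$z{\left(B \right)} = B$
$t{\left(o,P \right)} = 2 P o$ ($t{\left(o,P \right)} = P o + o P = P o + P o = 2 P o$)
$t{\left(4,W \right)} 3 X{\left(2 \right)} = 2 \left(-45\right) 4 \cdot 3 \cdot 0 = \left(-360\right) 3 \cdot 0 = \left(-1080\right) 0 = 0$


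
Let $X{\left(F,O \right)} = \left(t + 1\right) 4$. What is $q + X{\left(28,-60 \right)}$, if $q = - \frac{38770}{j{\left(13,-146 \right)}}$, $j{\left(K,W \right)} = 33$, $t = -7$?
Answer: $- \frac{39562}{33} \approx -1198.8$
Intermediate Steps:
$X{\left(F,O \right)} = -24$ ($X{\left(F,O \right)} = \left(-7 + 1\right) 4 = \left(-6\right) 4 = -24$)
$q = - \frac{38770}{33} \approx -1174.8$
$q + X{\left(28,-60 \right)} = - \frac{38770}{33} - 24 = - \frac{39562}{33}$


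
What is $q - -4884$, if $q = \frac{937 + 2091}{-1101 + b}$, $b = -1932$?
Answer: $\frac{14810144}{3033} \approx 4883.0$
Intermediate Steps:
$q = - \frac{3028}{3033}$ ($q = \frac{937 + 2091}{-1101 - 1932} = \frac{3028}{-3033} = 3028 \left(- \frac{1}{3033}\right) = - \frac{3028}{3033} \approx -0.99835$)
$q - -4884 = - \frac{3028}{3033} - -4884 = - \frac{3028}{3033} + 4884 = \frac{14810144}{3033}$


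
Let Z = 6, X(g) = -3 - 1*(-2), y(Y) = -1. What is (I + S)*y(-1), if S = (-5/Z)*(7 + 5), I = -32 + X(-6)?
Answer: 43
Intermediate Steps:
X(g) = -1 (X(g) = -3 + 2 = -1)
I = -33 (I = -32 - 1 = -33)
S = -10 (S = (-5/6)*(7 + 5) = -5*1/6*12 = -5/6*12 = -10)
(I + S)*y(-1) = (-33 - 10)*(-1) = -43*(-1) = 43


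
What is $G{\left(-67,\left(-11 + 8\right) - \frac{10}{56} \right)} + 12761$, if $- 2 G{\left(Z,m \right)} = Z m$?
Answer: $\frac{708653}{56} \approx 12655.0$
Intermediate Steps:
$G{\left(Z,m \right)} = - \frac{Z m}{2}$
$G{\left(-67,\left(-11 + 8\right) - \frac{10}{56} \right)} + 12761 = \left(- \frac{1}{2}\right) \left(-67\right) \left(\left(-11 + 8\right) - \frac{10}{56}\right) + 12761 = \left(- \frac{1}{2}\right) \left(-67\right) \left(-3 - \frac{5}{28}\right) + 12761 = \left(- \frac{1}{2}\right) \left(-67\right) \left(- \frac{89}{28}\right) + 12761 = - \frac{5963}{56} + 12761 = \frac{708653}{56}$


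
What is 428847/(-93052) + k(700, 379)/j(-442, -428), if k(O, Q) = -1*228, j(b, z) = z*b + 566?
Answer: -40695751665/8827936292 ≈ -4.6099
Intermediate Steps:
j(b, z) = 566 + b*z (j(b, z) = b*z + 566 = 566 + b*z)
k(O, Q) = -228
428847/(-93052) + k(700, 379)/j(-442, -428) = 428847/(-93052) - 228/(566 - 442*(-428)) = 428847*(-1/93052) - 228/(566 + 189176) = -428847/93052 - 228/189742 = -428847/93052 - 228*1/189742 = -428847/93052 - 114/94871 = -40695751665/8827936292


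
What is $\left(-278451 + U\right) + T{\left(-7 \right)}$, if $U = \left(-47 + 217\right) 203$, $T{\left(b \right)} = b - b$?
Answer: $-243941$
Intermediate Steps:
$T{\left(b \right)} = 0$
$U = 34510$ ($U = 170 \cdot 203 = 34510$)
$\left(-278451 + U\right) + T{\left(-7 \right)} = \left(-278451 + 34510\right) + 0 = -243941 + 0 = -243941$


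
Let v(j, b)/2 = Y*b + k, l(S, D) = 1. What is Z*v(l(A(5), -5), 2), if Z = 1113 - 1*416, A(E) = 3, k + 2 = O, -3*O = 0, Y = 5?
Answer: 11152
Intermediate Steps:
O = 0 (O = -⅓*0 = 0)
k = -2 (k = -2 + 0 = -2)
Z = 697 (Z = 1113 - 416 = 697)
v(j, b) = -4 + 10*b (v(j, b) = 2*(5*b - 2) = 2*(-2 + 5*b) = -4 + 10*b)
Z*v(l(A(5), -5), 2) = 697*(-4 + 10*2) = 697*(-4 + 20) = 697*16 = 11152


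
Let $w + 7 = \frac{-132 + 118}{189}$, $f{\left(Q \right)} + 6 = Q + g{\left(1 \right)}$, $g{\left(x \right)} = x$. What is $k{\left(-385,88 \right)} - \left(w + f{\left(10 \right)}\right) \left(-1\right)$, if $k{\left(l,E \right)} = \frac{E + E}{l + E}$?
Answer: $- \frac{8}{3} \approx -2.6667$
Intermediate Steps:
$f{\left(Q \right)} = -5 + Q$ ($f{\left(Q \right)} = -6 + \left(Q + 1\right) = -6 + \left(1 + Q\right) = -5 + Q$)
$w = - \frac{191}{27}$ ($w = -7 + \frac{-132 + 118}{189} = -7 - \frac{2}{27} = - \frac{191}{27} \approx -7.0741$)
$k{\left(l,E \right)} = \frac{2 E}{E + l}$
$k{\left(-385,88 \right)} - \left(w + f{\left(10 \right)}\right) \left(-1\right) = 2 \cdot 88 \frac{1}{88 - 385} - \left(- \frac{191}{27} + \left(-5 + 10\right)\right) \left(-1\right) = 2 \cdot 88 \frac{1}{-297} - \left(- \frac{191}{27} + 5\right) \left(-1\right) = 2 \cdot 88 \left(- \frac{1}{297}\right) - \left(- \frac{56}{27}\right) \left(-1\right) = - \frac{16}{27} - \frac{56}{27} = - \frac{8}{3}$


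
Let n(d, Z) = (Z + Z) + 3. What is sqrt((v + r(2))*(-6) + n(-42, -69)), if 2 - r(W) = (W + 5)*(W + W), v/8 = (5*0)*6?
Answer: sqrt(21) ≈ 4.5826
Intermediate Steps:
n(d, Z) = 3 + 2*Z (n(d, Z) = 2*Z + 3 = 3 + 2*Z)
v = 0 (v = 8*((5*0)*6) = 8*(0*6) = 8*0 = 0)
r(W) = 2 - 2*W*(5 + W) (r(W) = 2 - (W + 5)*(W + W) = 2 - (5 + W)*2*W = 2 - 2*W*(5 + W))
sqrt((v + r(2))*(-6) + n(-42, -69)) = sqrt((0 + (2 - 10*2 - 2*2**2))*(-6) + (3 + 2*(-69))) = sqrt((0 + (2 - 20 - 2*4))*(-6) + (3 - 138)) = sqrt((0 + (2 - 20 - 8))*(-6) - 135) = sqrt((0 - 26)*(-6) - 135) = sqrt(-26*(-6) - 135) = sqrt(156 - 135) = sqrt(21)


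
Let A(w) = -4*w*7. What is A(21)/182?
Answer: -42/13 ≈ -3.2308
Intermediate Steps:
A(w) = -28*w
A(21)/182 = -28*21/182 = -588*1/182 = -42/13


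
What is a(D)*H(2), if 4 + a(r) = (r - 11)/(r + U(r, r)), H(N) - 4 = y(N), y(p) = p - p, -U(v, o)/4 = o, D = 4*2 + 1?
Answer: -424/27 ≈ -15.704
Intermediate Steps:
D = 9 (D = 8 + 1 = 9)
U(v, o) = -4*o
y(p) = 0
H(N) = 4 (H(N) = 4 + 0 = 4)
a(r) = -4 - (-11 + r)/(3*r) (a(r) = -4 + (r - 11)/(r - 4*r) = -4 + (-11 + r)/((-3*r)) = -4 + (-11 + r)*(-1/(3*r)) = -4 - (-11 + r)/(3*r))
a(D)*H(2) = ((⅓)*(11 - 13*9)/9)*4 = ((⅓)*(⅑)*(11 - 117))*4 = ((⅓)*(⅑)*(-106))*4 = -106/27*4 = -424/27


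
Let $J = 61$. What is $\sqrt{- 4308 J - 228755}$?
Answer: $i \sqrt{491543} \approx 701.1 i$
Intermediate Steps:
$\sqrt{- 4308 J - 228755} = \sqrt{\left(-4308\right) 61 - 228755} = \sqrt{-262788 - 228755} = \sqrt{-491543} = i \sqrt{491543}$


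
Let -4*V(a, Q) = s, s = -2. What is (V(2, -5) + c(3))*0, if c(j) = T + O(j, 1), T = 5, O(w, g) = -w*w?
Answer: 0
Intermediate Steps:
O(w, g) = -w**2
V(a, Q) = 1/2 (V(a, Q) = -1/4*(-2) = 1/2)
c(j) = 5 - j**2
(V(2, -5) + c(3))*0 = (1/2 + (5 - 1*3**2))*0 = (1/2 + (5 - 1*9))*0 = (1/2 + (5 - 9))*0 = (1/2 - 4)*0 = -7/2*0 = 0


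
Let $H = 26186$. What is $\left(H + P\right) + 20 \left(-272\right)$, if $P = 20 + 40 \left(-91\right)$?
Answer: $17126$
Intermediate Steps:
$P = -3620$ ($P = 20 - 3640 = -3620$)
$\left(H + P\right) + 20 \left(-272\right) = \left(26186 - 3620\right) + 20 \left(-272\right) = 22566 - 5440 = 17126$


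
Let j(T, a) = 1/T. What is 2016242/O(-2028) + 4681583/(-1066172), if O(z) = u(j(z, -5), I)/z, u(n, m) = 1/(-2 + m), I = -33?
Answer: 152582921139309937/1066172 ≈ 1.4311e+11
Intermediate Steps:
O(z) = -1/(35*z) (O(z) = 1/((-2 - 33)*z) = 1/((-35)*z) = -1/(35*z))
2016242/O(-2028) + 4681583/(-1066172) = 2016242/((-1/35/(-2028))) + 4681583/(-1066172) = 2016242/((-1/35*(-1/2028))) + 4681583*(-1/1066172) = 2016242/(1/70980) - 4681583/1066172 = 2016242*70980 - 4681583/1066172 = 143112857160 - 4681583/1066172 = 152582921139309937/1066172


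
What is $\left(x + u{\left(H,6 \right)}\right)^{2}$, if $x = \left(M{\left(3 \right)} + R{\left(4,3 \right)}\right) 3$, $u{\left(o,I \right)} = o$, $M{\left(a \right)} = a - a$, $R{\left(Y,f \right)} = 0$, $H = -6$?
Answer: $36$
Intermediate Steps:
$M{\left(a \right)} = 0$
$x = 0$ ($x = \left(0 + 0\right) 3 = 0 \cdot 3 = 0$)
$\left(x + u{\left(H,6 \right)}\right)^{2} = \left(0 - 6\right)^{2} = \left(-6\right)^{2} = 36$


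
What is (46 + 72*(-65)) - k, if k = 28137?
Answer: -32771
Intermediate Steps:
(46 + 72*(-65)) - k = (46 + 72*(-65)) - 1*28137 = (46 - 4680) - 28137 = -4634 - 28137 = -32771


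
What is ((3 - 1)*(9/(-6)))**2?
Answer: 9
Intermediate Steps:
((3 - 1)*(9/(-6)))**2 = (2*(9*(-1/6)))**2 = (2*(-3/2))**2 = (-3)**2 = 9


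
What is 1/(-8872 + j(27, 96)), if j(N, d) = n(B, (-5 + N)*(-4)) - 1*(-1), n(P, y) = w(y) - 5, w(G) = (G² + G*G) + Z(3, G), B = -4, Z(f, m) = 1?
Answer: 1/6613 ≈ 0.00015122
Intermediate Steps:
w(G) = 1 + 2*G² (w(G) = (G² + G*G) + 1 = (G² + G²) + 1 = 2*G² + 1 = 1 + 2*G²)
n(P, y) = -4 + 2*y² (n(P, y) = (1 + 2*y²) - 5 = -4 + 2*y²)
j(N, d) = -3 + 2*(20 - 4*N)² (j(N, d) = (-4 + 2*((-5 + N)*(-4))²) - 1*(-1) = (-4 + 2*(20 - 4*N)²) + 1 = -3 + 2*(20 - 4*N)²)
1/(-8872 + j(27, 96)) = 1/(-8872 + (-3 + 32*(-5 + 27)²)) = 1/(-8872 + (-3 + 32*22²)) = 1/(-8872 + (-3 + 32*484)) = 1/(-8872 + (-3 + 15488)) = 1/(-8872 + 15485) = 1/6613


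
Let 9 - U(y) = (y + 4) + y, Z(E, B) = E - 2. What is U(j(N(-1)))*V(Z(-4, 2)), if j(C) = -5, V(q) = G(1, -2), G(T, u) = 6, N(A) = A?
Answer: 90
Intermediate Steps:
Z(E, B) = -2 + E
V(q) = 6
U(y) = 5 - 2*y (U(y) = 9 - ((y + 4) + y) = 9 - ((4 + y) + y) = 9 - (4 + 2*y) = 9 + (-4 - 2*y) = 5 - 2*y)
U(j(N(-1)))*V(Z(-4, 2)) = (5 - 2*(-5))*6 = (5 + 10)*6 = 15*6 = 90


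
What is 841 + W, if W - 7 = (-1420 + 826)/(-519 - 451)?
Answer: 411577/485 ≈ 848.61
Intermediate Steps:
W = 3692/485 (W = 7 + (-1420 + 826)/(-519 - 451) = 7 - 594/(-970) = 7 - 594*(-1/970) = 7 + 297/485 = 3692/485 ≈ 7.6124)
841 + W = 841 + 3692/485 = 411577/485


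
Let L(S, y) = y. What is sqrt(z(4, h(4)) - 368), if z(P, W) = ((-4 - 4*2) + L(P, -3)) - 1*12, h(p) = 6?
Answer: I*sqrt(395) ≈ 19.875*I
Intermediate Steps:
z(P, W) = -27 (z(P, W) = ((-4 - 4*2) - 3) - 1*12 = ((-4 - 8) - 3) - 12 = (-12 - 3) - 12 = -15 - 12 = -27)
sqrt(z(4, h(4)) - 368) = sqrt(-27 - 368) = sqrt(-395) = I*sqrt(395)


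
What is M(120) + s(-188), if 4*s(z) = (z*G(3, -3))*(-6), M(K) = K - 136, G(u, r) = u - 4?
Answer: -298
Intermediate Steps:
G(u, r) = -4 + u
M(K) = -136 + K
s(z) = 3*z/2 (s(z) = ((z*(-4 + 3))*(-6))/4 = ((z*(-1))*(-6))/4 = (-z*(-6))/4 = (6*z)/4 = 3*z/2)
M(120) + s(-188) = (-136 + 120) + (3/2)*(-188) = -16 - 282 = -298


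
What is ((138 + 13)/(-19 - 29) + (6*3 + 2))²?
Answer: 654481/2304 ≈ 284.06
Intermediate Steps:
((138 + 13)/(-19 - 29) + (6*3 + 2))² = (151/(-48) + (18 + 2))² = (151*(-1/48) + 20)² = (-151/48 + 20)² = (809/48)² = 654481/2304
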